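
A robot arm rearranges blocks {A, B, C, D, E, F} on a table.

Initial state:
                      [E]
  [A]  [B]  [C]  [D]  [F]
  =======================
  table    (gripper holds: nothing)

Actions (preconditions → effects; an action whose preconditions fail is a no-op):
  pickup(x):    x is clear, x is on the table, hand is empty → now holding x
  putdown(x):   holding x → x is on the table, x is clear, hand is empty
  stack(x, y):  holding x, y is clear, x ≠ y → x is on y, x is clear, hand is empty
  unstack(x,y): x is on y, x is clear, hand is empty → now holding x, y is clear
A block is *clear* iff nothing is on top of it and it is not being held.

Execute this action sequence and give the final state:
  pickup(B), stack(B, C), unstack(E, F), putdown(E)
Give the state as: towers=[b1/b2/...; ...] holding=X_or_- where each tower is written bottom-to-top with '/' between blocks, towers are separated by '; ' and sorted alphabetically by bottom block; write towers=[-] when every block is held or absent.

step 1 (pickup(B)): towers=[A; C; D; F/E] holding=B
step 2 (stack(B, C)): towers=[A; C/B; D; F/E] holding=-
step 3 (unstack(E, F)): towers=[A; C/B; D; F] holding=E
step 4 (putdown(E)): towers=[A; C/B; D; E; F] holding=-

towers=[A; C/B; D; E; F] holding=-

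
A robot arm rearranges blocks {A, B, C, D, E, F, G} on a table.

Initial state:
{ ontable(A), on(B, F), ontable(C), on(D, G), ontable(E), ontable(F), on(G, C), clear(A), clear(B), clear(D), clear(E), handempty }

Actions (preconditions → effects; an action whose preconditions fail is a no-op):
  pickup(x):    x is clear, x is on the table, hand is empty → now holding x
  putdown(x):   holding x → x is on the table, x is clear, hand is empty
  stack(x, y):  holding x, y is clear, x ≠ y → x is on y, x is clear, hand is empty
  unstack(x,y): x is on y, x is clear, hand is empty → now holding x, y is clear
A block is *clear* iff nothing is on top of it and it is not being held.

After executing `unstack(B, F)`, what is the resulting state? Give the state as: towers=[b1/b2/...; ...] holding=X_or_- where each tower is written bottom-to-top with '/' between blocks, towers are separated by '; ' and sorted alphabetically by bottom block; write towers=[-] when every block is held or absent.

before: towers=[A; C/G/D; E; F/B] holding=-
pre[unstack(B, F)]: on(B,F) ✓, clear(B) ✓, handempty ✓
all met → apply unstack(B, F)
after:  towers=[A; C/G/D; E; F] holding=B

towers=[A; C/G/D; E; F] holding=B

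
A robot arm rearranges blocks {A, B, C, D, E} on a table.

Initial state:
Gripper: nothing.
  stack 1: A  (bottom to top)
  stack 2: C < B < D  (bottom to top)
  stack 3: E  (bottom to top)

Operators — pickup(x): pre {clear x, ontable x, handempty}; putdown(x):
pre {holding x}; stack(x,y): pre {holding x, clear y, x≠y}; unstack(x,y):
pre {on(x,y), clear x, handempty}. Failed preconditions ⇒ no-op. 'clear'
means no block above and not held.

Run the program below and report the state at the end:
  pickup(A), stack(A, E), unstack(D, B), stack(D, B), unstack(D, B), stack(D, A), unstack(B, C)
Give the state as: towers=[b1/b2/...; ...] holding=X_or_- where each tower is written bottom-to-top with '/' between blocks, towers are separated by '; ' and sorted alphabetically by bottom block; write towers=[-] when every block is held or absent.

towers=[C; E/A/D] holding=B

step 1 (pickup(A)): towers=[C/B/D; E] holding=A
step 2 (stack(A, E)): towers=[C/B/D; E/A] holding=-
step 3 (unstack(D, B)): towers=[C/B; E/A] holding=D
step 4 (stack(D, B)): towers=[C/B/D; E/A] holding=-
step 5 (unstack(D, B)): towers=[C/B; E/A] holding=D
step 6 (stack(D, A)): towers=[C/B; E/A/D] holding=-
step 7 (unstack(B, C)): towers=[C; E/A/D] holding=B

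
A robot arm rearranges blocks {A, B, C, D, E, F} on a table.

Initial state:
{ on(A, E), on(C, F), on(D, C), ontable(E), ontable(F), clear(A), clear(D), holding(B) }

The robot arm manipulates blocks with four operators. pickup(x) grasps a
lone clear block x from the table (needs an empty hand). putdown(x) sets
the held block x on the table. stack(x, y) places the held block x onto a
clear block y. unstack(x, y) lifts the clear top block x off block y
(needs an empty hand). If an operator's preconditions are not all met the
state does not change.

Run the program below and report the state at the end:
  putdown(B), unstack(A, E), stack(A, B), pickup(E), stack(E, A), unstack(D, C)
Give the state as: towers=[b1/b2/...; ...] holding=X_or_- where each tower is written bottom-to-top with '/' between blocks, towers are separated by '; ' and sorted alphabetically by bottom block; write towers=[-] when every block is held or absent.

step 1 (putdown(B)): towers=[B; E/A; F/C/D] holding=-
step 2 (unstack(A, E)): towers=[B; E; F/C/D] holding=A
step 3 (stack(A, B)): towers=[B/A; E; F/C/D] holding=-
step 4 (pickup(E)): towers=[B/A; F/C/D] holding=E
step 5 (stack(E, A)): towers=[B/A/E; F/C/D] holding=-
step 6 (unstack(D, C)): towers=[B/A/E; F/C] holding=D

towers=[B/A/E; F/C] holding=D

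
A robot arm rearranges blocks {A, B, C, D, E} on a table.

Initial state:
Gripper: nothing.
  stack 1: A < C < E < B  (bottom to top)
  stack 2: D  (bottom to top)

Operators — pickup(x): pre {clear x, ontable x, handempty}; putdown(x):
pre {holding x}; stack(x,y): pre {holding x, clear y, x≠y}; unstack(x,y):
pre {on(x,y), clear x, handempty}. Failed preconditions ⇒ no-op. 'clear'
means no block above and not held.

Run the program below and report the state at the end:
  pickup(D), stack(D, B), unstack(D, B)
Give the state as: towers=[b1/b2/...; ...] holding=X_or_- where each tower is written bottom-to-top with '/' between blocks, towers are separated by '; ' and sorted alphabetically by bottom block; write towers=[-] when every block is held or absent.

towers=[A/C/E/B] holding=D

step 1 (pickup(D)): towers=[A/C/E/B] holding=D
step 2 (stack(D, B)): towers=[A/C/E/B/D] holding=-
step 3 (unstack(D, B)): towers=[A/C/E/B] holding=D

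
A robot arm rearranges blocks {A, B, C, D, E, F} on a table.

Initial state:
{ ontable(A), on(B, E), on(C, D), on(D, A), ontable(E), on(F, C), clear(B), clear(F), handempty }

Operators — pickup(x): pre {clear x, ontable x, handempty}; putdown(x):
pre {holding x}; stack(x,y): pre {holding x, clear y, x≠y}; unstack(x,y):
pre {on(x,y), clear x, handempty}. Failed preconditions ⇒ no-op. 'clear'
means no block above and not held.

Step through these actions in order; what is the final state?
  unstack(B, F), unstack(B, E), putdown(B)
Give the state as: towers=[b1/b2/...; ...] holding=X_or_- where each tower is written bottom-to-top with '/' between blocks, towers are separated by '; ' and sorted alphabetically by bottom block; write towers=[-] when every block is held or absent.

towers=[A/D/C/F; B; E] holding=-

step 1 (unstack(B, F)) [no-op]: towers=[A/D/C/F; E/B] holding=-
step 2 (unstack(B, E)): towers=[A/D/C/F; E] holding=B
step 3 (putdown(B)): towers=[A/D/C/F; B; E] holding=-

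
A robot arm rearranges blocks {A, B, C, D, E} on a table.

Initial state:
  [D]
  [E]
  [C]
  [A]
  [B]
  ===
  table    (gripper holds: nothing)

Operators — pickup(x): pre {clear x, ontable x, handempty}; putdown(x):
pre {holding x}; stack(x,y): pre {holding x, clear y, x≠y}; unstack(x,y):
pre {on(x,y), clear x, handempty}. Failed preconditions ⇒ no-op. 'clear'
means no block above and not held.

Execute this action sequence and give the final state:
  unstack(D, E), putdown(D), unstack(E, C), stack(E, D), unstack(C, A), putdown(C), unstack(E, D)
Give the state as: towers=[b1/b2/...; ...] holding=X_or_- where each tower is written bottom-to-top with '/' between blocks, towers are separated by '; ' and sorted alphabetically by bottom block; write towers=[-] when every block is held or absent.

step 1 (unstack(D, E)): towers=[B/A/C/E] holding=D
step 2 (putdown(D)): towers=[B/A/C/E; D] holding=-
step 3 (unstack(E, C)): towers=[B/A/C; D] holding=E
step 4 (stack(E, D)): towers=[B/A/C; D/E] holding=-
step 5 (unstack(C, A)): towers=[B/A; D/E] holding=C
step 6 (putdown(C)): towers=[B/A; C; D/E] holding=-
step 7 (unstack(E, D)): towers=[B/A; C; D] holding=E

towers=[B/A; C; D] holding=E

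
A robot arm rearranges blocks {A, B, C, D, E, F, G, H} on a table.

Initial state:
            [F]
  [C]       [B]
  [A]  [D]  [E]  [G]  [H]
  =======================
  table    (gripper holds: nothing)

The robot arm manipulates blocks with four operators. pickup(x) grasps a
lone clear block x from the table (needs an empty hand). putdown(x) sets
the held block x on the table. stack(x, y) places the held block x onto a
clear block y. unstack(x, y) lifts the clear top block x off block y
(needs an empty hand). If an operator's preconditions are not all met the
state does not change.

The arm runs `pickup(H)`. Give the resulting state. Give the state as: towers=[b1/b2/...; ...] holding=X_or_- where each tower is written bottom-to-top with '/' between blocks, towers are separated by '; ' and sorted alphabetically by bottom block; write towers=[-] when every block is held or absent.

before: towers=[A/C; D; E/B/F; G; H] holding=-
pre[pickup(H)]: clear(H) ✓, ontable(H) ✓, handempty ✓
all met → apply pickup(H)
after:  towers=[A/C; D; E/B/F; G] holding=H

towers=[A/C; D; E/B/F; G] holding=H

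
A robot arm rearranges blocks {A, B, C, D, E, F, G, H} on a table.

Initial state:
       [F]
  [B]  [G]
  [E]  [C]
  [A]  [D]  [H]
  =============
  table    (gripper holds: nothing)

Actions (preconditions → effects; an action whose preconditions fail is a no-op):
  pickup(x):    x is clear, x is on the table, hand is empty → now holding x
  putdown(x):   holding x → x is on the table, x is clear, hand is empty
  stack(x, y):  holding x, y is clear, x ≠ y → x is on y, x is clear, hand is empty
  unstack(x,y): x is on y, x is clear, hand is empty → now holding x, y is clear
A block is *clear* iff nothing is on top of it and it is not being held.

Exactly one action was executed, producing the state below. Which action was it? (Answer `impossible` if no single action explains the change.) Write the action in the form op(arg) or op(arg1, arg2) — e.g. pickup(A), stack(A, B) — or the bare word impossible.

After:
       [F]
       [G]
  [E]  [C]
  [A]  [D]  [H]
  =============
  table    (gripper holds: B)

unstack(B, E)

target: towers=[A/E; D/C/G/F; H] holding=B
         pickup(H) → towers=[A/E/B; D/C/G/F] holding=H
     unstack(B, E) → towers=[A/E; D/C/G/F; H] holding=B  ← match
     unstack(F, G) → towers=[A/E/B; D/C/G; H] holding=F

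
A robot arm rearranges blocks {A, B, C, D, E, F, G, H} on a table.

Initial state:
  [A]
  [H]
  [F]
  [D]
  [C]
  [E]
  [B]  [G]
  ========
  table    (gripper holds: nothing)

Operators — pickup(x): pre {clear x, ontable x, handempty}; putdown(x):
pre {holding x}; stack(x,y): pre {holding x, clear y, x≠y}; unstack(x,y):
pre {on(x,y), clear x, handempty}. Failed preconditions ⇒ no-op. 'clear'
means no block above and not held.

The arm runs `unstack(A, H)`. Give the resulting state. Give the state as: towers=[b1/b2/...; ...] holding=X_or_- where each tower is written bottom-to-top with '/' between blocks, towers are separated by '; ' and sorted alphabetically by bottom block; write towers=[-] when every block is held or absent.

before: towers=[B/E/C/D/F/H/A; G] holding=-
pre[unstack(A, H)]: on(A,H) ✓, clear(A) ✓, handempty ✓
all met → apply unstack(A, H)
after:  towers=[B/E/C/D/F/H; G] holding=A

towers=[B/E/C/D/F/H; G] holding=A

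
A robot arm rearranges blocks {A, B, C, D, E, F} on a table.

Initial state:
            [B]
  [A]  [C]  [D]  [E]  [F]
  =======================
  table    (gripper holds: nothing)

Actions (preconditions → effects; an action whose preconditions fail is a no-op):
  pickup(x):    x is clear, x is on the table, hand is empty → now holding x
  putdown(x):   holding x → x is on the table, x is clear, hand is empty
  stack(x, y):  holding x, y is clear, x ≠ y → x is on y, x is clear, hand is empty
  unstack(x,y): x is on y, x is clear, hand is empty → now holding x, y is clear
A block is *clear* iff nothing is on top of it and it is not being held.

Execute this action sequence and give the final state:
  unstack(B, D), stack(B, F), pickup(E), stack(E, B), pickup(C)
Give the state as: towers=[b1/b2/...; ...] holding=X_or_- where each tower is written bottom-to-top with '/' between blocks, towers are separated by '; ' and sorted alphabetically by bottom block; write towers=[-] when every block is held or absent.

step 1 (unstack(B, D)): towers=[A; C; D; E; F] holding=B
step 2 (stack(B, F)): towers=[A; C; D; E; F/B] holding=-
step 3 (pickup(E)): towers=[A; C; D; F/B] holding=E
step 4 (stack(E, B)): towers=[A; C; D; F/B/E] holding=-
step 5 (pickup(C)): towers=[A; D; F/B/E] holding=C

towers=[A; D; F/B/E] holding=C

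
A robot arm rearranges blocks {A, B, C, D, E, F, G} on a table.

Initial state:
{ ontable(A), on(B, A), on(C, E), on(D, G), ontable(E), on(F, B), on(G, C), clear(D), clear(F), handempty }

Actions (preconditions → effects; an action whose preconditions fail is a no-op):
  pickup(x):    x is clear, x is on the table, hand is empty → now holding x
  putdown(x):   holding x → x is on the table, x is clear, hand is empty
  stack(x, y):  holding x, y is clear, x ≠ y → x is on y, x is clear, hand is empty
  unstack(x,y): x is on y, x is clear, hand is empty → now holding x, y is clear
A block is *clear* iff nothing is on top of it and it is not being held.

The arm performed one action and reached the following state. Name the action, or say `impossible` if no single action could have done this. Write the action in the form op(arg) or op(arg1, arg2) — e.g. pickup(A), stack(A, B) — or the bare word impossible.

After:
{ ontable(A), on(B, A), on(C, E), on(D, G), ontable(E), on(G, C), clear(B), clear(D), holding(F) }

target: towers=[A/B; E/C/G/D] holding=F
     unstack(F, B) → towers=[A/B; E/C/G/D] holding=F  ← match
     unstack(D, G) → towers=[A/B/F; E/C/G] holding=D

unstack(F, B)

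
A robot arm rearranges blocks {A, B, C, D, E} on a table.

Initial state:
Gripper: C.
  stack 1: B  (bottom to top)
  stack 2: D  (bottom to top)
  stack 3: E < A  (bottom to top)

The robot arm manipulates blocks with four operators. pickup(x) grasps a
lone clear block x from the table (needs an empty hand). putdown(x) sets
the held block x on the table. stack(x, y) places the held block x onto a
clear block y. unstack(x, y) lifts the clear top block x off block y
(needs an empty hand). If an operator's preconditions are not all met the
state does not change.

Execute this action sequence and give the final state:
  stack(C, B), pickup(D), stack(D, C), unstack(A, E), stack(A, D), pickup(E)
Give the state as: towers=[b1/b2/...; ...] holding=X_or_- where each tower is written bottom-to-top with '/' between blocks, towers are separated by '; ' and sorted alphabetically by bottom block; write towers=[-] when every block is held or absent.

step 1 (stack(C, B)): towers=[B/C; D; E/A] holding=-
step 2 (pickup(D)): towers=[B/C; E/A] holding=D
step 3 (stack(D, C)): towers=[B/C/D; E/A] holding=-
step 4 (unstack(A, E)): towers=[B/C/D; E] holding=A
step 5 (stack(A, D)): towers=[B/C/D/A; E] holding=-
step 6 (pickup(E)): towers=[B/C/D/A] holding=E

towers=[B/C/D/A] holding=E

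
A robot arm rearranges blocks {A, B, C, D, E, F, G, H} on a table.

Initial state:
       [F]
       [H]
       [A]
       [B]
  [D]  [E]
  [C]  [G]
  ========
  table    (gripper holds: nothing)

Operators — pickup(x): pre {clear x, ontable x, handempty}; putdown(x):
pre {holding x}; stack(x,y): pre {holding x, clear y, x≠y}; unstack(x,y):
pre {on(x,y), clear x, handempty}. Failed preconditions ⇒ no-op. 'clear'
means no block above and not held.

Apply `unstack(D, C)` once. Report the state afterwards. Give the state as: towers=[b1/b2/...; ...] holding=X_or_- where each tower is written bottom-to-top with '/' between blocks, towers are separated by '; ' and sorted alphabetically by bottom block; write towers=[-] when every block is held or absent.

towers=[C; G/E/B/A/H/F] holding=D

before: towers=[C/D; G/E/B/A/H/F] holding=-
pre[unstack(D, C)]: on(D,C) ok, clear(D) ok, handempty ok
all met → apply unstack(D, C)
after:  towers=[C; G/E/B/A/H/F] holding=D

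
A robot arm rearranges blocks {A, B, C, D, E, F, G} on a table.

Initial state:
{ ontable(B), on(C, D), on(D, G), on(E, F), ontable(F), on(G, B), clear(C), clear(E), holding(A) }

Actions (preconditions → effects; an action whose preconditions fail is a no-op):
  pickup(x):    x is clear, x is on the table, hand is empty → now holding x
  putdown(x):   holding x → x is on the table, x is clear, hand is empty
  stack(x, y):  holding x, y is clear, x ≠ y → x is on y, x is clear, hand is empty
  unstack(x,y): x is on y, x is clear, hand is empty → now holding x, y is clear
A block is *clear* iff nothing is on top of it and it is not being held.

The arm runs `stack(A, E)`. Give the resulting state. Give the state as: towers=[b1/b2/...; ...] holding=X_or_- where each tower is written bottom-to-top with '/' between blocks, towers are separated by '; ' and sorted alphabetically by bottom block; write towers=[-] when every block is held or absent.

towers=[B/G/D/C; F/E/A] holding=-

before: towers=[B/G/D/C; F/E] holding=A
pre[stack(A, E)]: holding(A) yes, clear(E) yes, A≠E yes
all met → apply stack(A, E)
after:  towers=[B/G/D/C; F/E/A] holding=-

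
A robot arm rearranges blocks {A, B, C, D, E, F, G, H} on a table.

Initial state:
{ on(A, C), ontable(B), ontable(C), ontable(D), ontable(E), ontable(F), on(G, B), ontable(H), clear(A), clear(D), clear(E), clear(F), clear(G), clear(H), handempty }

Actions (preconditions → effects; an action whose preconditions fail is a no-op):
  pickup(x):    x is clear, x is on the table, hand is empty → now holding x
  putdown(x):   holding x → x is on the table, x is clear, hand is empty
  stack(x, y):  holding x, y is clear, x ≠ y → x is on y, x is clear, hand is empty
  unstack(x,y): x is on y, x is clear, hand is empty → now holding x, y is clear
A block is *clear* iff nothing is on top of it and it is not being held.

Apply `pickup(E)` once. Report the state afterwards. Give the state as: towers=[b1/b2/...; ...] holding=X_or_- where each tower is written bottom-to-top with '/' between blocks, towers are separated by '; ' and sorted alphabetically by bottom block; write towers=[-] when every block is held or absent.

before: towers=[B/G; C/A; D; E; F; H] holding=-
pre[pickup(E)]: clear(E) yes, ontable(E) yes, handempty yes
all met → apply pickup(E)
after:  towers=[B/G; C/A; D; F; H] holding=E

towers=[B/G; C/A; D; F; H] holding=E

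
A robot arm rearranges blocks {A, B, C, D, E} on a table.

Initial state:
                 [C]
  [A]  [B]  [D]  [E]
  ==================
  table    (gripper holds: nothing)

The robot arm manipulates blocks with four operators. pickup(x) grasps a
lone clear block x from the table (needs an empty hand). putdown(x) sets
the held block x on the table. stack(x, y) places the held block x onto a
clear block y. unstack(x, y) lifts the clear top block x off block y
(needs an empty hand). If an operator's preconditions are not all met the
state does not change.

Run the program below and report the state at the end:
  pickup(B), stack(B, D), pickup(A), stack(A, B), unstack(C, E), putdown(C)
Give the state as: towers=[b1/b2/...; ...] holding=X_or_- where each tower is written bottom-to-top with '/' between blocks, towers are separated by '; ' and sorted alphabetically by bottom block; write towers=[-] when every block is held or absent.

towers=[C; D/B/A; E] holding=-

step 1 (pickup(B)): towers=[A; D; E/C] holding=B
step 2 (stack(B, D)): towers=[A; D/B; E/C] holding=-
step 3 (pickup(A)): towers=[D/B; E/C] holding=A
step 4 (stack(A, B)): towers=[D/B/A; E/C] holding=-
step 5 (unstack(C, E)): towers=[D/B/A; E] holding=C
step 6 (putdown(C)): towers=[C; D/B/A; E] holding=-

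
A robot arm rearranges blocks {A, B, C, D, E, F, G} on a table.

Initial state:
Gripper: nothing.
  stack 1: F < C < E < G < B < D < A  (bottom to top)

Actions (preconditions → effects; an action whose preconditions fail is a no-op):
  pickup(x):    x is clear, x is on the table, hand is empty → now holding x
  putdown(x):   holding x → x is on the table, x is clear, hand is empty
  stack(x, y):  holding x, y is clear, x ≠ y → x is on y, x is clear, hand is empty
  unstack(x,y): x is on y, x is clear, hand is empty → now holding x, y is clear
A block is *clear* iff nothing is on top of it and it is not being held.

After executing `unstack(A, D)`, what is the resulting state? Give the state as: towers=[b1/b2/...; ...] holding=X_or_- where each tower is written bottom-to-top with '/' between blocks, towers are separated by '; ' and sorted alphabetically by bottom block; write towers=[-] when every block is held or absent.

before: towers=[F/C/E/G/B/D/A] holding=-
pre[unstack(A, D)]: on(A,D) ok, clear(A) ok, handempty ok
all met → apply unstack(A, D)
after:  towers=[F/C/E/G/B/D] holding=A

towers=[F/C/E/G/B/D] holding=A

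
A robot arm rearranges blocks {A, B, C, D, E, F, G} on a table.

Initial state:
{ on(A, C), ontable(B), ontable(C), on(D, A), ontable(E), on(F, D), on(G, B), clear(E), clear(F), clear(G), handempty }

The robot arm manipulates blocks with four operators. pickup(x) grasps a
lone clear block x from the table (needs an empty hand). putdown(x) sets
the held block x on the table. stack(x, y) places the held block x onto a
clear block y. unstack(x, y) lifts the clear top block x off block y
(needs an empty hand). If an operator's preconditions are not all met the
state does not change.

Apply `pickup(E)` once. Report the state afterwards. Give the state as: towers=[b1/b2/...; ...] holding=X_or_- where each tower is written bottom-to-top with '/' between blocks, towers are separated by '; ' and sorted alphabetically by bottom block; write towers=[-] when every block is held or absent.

before: towers=[B/G; C/A/D/F; E] holding=-
pre[pickup(E)]: clear(E) ok, ontable(E) ok, handempty ok
all met → apply pickup(E)
after:  towers=[B/G; C/A/D/F] holding=E

towers=[B/G; C/A/D/F] holding=E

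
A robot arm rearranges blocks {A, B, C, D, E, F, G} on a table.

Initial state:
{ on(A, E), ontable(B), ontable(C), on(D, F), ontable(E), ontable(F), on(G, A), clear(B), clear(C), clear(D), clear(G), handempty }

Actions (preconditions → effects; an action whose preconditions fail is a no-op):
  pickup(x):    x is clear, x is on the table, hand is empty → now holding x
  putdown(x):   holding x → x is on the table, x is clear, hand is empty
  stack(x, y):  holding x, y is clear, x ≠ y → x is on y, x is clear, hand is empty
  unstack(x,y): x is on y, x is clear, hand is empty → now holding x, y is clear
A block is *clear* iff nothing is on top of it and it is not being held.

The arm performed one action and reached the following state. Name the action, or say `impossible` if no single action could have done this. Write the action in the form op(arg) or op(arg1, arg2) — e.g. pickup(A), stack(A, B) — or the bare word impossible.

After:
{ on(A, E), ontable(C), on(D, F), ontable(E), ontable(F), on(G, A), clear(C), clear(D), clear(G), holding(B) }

pickup(B)

target: towers=[C; E/A/G; F/D] holding=B
         pickup(B) → towers=[C; E/A/G; F/D] holding=B  ← match
     unstack(G, A) → towers=[B; C; E/A; F/D] holding=G
     unstack(D, F) → towers=[B; C; E/A/G; F] holding=D
         pickup(C) → towers=[B; E/A/G; F/D] holding=C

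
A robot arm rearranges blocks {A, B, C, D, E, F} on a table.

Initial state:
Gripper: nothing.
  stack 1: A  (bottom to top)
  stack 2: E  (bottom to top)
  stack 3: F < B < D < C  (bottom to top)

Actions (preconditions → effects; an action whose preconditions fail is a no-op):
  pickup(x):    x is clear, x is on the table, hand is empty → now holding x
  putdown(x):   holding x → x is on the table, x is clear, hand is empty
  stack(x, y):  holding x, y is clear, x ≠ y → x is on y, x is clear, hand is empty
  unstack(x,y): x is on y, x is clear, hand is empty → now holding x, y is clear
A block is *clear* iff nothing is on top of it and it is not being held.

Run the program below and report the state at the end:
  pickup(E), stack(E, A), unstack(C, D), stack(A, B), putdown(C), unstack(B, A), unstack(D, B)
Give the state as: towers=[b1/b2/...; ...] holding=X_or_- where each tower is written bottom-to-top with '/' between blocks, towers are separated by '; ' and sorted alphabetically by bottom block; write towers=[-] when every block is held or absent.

towers=[A/E; C; F/B] holding=D

step 1 (pickup(E)): towers=[A; F/B/D/C] holding=E
step 2 (stack(E, A)): towers=[A/E; F/B/D/C] holding=-
step 3 (unstack(C, D)): towers=[A/E; F/B/D] holding=C
step 4 (stack(A, B)) [no-op]: towers=[A/E; F/B/D] holding=C
step 5 (putdown(C)): towers=[A/E; C; F/B/D] holding=-
step 6 (unstack(B, A)) [no-op]: towers=[A/E; C; F/B/D] holding=-
step 7 (unstack(D, B)): towers=[A/E; C; F/B] holding=D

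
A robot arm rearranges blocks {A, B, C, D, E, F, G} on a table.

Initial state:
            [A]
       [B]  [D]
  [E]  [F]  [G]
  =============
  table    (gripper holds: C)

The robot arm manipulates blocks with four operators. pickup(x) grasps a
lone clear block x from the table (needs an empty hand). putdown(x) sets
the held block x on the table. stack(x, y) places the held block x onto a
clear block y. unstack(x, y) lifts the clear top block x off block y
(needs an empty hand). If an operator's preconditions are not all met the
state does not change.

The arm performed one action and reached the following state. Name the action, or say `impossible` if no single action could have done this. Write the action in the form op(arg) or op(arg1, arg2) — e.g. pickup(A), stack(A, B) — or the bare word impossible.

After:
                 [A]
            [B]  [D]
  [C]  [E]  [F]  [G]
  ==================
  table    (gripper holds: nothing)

putdown(C)

target: towers=[C; E; F/B; G/D/A] holding=-
        putdown(C) → towers=[C; E; F/B; G/D/A] holding=-  ← match
       stack(C, B) → towers=[E; F/B/C; G/D/A] holding=-
       stack(C, A) → towers=[E; F/B; G/D/A/C] holding=-
       stack(C, E) → towers=[E/C; F/B; G/D/A] holding=-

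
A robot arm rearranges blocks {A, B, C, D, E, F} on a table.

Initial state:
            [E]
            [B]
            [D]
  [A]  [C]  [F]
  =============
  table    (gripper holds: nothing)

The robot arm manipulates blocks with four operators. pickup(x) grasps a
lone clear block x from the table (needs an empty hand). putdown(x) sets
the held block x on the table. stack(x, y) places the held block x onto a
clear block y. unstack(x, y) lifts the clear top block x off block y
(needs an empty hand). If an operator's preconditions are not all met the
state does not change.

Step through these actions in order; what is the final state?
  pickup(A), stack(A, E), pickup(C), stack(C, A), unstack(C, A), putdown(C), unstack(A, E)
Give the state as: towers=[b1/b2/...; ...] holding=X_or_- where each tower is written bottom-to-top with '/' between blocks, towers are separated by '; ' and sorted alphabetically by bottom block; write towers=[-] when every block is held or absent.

step 1 (pickup(A)): towers=[C; F/D/B/E] holding=A
step 2 (stack(A, E)): towers=[C; F/D/B/E/A] holding=-
step 3 (pickup(C)): towers=[F/D/B/E/A] holding=C
step 4 (stack(C, A)): towers=[F/D/B/E/A/C] holding=-
step 5 (unstack(C, A)): towers=[F/D/B/E/A] holding=C
step 6 (putdown(C)): towers=[C; F/D/B/E/A] holding=-
step 7 (unstack(A, E)): towers=[C; F/D/B/E] holding=A

towers=[C; F/D/B/E] holding=A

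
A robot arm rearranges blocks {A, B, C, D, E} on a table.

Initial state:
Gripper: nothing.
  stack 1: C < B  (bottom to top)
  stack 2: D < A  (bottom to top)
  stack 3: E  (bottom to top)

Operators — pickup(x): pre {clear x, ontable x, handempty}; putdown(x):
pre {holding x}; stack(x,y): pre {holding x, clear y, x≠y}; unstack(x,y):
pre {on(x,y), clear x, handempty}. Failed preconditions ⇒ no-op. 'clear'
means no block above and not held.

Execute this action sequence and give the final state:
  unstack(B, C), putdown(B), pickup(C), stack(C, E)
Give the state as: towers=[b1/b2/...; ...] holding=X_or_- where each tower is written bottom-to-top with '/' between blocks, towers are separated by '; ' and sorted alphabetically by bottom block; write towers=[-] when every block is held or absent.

towers=[B; D/A; E/C] holding=-

step 1 (unstack(B, C)): towers=[C; D/A; E] holding=B
step 2 (putdown(B)): towers=[B; C; D/A; E] holding=-
step 3 (pickup(C)): towers=[B; D/A; E] holding=C
step 4 (stack(C, E)): towers=[B; D/A; E/C] holding=-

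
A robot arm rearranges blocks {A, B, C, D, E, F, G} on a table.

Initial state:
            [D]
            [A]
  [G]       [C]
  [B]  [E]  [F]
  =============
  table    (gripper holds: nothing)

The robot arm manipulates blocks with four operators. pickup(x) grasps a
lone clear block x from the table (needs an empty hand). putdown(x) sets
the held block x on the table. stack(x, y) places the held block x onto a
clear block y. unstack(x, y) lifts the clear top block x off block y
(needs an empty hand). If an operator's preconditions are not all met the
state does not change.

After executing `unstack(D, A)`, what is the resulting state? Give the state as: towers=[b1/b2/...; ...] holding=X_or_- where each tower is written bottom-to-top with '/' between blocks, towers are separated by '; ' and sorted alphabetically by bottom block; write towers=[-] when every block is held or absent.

towers=[B/G; E; F/C/A] holding=D

before: towers=[B/G; E; F/C/A/D] holding=-
pre[unstack(D, A)]: on(D,A) ok, clear(D) ok, handempty ok
all met → apply unstack(D, A)
after:  towers=[B/G; E; F/C/A] holding=D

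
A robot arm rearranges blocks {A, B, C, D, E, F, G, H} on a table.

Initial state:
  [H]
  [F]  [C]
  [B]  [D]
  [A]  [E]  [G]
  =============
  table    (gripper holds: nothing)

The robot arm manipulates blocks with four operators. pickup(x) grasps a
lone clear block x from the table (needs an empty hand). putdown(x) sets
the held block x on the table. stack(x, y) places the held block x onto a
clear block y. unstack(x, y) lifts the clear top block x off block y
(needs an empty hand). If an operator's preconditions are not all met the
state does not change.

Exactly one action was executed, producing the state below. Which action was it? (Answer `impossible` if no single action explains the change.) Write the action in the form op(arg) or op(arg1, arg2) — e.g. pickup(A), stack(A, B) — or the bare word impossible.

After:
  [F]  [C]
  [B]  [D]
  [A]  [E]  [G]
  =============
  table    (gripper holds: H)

unstack(H, F)

target: towers=[A/B/F; E/D/C; G] holding=H
         pickup(G) → towers=[A/B/F/H; E/D/C] holding=G
     unstack(H, F) → towers=[A/B/F; E/D/C; G] holding=H  ← match
     unstack(C, D) → towers=[A/B/F/H; E/D; G] holding=C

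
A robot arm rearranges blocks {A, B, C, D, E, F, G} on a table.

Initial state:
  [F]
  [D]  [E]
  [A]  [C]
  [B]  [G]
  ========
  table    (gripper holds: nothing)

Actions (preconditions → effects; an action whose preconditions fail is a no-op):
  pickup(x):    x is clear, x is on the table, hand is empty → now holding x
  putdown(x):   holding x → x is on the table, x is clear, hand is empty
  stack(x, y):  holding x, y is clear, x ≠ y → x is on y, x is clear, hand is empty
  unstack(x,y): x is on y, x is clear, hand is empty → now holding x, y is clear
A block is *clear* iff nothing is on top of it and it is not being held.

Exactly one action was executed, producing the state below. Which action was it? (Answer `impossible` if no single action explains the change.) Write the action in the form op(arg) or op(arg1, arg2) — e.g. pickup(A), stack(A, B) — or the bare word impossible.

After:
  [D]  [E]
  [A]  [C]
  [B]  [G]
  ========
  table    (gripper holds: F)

unstack(F, D)

target: towers=[B/A/D; G/C/E] holding=F
     unstack(F, D) → towers=[B/A/D; G/C/E] holding=F  ← match
     unstack(E, C) → towers=[B/A/D/F; G/C] holding=E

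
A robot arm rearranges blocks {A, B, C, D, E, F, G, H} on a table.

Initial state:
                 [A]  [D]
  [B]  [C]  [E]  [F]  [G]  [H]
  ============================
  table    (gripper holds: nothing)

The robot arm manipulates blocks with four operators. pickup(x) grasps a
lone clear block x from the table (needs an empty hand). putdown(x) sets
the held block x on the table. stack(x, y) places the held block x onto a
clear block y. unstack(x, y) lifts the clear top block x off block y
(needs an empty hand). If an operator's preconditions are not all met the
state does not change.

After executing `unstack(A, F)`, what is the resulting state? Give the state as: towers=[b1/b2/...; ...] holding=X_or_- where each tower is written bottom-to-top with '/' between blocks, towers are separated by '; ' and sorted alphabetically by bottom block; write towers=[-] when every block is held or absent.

towers=[B; C; E; F; G/D; H] holding=A

before: towers=[B; C; E; F/A; G/D; H] holding=-
pre[unstack(A, F)]: on(A,F) yes, clear(A) yes, handempty yes
all met → apply unstack(A, F)
after:  towers=[B; C; E; F; G/D; H] holding=A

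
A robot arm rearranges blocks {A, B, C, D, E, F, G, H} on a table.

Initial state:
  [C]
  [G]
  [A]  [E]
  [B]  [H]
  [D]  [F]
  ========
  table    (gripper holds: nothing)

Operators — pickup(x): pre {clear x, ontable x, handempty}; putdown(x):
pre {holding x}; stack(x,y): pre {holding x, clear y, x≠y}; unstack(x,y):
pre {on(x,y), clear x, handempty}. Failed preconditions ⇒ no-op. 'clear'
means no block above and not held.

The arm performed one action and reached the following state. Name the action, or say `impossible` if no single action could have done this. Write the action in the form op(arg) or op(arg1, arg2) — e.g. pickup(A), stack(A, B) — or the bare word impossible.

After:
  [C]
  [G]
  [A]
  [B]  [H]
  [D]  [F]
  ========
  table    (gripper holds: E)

unstack(E, H)

target: towers=[D/B/A/G/C; F/H] holding=E
     unstack(E, H) → towers=[D/B/A/G/C; F/H] holding=E  ← match
     unstack(C, G) → towers=[D/B/A/G; F/H/E] holding=C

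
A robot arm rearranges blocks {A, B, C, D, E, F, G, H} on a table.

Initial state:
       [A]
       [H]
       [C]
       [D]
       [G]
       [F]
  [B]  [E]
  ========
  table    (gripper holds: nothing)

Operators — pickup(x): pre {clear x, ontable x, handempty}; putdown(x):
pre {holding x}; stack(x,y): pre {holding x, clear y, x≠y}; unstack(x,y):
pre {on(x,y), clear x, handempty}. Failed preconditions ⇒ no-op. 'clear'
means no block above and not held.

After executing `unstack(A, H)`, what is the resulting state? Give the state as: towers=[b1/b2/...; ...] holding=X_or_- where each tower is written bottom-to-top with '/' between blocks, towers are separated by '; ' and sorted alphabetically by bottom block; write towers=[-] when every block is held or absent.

before: towers=[B; E/F/G/D/C/H/A] holding=-
pre[unstack(A, H)]: on(A,H) yes, clear(A) yes, handempty yes
all met → apply unstack(A, H)
after:  towers=[B; E/F/G/D/C/H] holding=A

towers=[B; E/F/G/D/C/H] holding=A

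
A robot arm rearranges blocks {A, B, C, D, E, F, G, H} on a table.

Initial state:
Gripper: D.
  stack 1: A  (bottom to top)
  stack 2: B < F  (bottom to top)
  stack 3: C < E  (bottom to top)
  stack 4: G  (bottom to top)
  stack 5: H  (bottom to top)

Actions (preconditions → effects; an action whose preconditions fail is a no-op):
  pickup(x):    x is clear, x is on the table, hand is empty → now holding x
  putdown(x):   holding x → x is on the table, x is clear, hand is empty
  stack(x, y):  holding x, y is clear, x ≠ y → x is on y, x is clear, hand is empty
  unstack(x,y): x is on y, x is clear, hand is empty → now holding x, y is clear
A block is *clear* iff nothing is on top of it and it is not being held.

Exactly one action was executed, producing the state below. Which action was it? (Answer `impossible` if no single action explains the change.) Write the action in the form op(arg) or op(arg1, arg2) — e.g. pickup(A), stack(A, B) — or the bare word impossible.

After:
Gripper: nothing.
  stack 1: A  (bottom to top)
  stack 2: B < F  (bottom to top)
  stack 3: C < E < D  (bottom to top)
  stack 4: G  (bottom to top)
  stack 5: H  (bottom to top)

stack(D, E)

target: towers=[A; B/F; C/E/D; G; H] holding=-
        putdown(D) → towers=[A; B/F; C/E; D; G; H] holding=-
       stack(D, G) → towers=[A; B/F; C/E; G/D; H] holding=-
       stack(D, A) → towers=[A/D; B/F; C/E; G; H] holding=-
       stack(D, E) → towers=[A; B/F; C/E/D; G; H] holding=-  ← match
       stack(D, H) → towers=[A; B/F; C/E; G; H/D] holding=-
       stack(D, F) → towers=[A; B/F/D; C/E; G; H] holding=-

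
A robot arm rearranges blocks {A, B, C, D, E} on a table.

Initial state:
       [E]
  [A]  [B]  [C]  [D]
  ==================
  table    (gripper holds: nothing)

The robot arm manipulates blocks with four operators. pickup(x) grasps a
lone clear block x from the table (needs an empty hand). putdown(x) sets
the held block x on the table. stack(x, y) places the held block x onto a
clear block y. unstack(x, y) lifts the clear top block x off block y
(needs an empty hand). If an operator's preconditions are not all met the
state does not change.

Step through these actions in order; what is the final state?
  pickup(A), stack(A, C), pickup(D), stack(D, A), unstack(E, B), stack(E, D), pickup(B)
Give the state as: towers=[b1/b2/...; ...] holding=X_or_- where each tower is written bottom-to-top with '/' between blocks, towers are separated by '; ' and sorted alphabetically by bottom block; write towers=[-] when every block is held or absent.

towers=[C/A/D/E] holding=B

step 1 (pickup(A)): towers=[B/E; C; D] holding=A
step 2 (stack(A, C)): towers=[B/E; C/A; D] holding=-
step 3 (pickup(D)): towers=[B/E; C/A] holding=D
step 4 (stack(D, A)): towers=[B/E; C/A/D] holding=-
step 5 (unstack(E, B)): towers=[B; C/A/D] holding=E
step 6 (stack(E, D)): towers=[B; C/A/D/E] holding=-
step 7 (pickup(B)): towers=[C/A/D/E] holding=B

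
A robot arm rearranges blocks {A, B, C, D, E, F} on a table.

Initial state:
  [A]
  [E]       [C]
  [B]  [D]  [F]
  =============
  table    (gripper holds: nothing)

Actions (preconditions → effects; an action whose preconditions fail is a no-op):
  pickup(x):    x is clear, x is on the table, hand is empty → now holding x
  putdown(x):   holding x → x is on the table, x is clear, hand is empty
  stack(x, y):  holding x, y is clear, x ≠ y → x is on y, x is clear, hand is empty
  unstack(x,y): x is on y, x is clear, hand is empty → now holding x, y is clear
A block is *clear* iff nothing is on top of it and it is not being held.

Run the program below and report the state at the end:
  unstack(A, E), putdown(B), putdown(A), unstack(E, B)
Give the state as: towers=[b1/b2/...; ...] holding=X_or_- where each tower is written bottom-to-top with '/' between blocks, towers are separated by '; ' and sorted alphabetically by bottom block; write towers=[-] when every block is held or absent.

towers=[A; B; D; F/C] holding=E

step 1 (unstack(A, E)): towers=[B/E; D; F/C] holding=A
step 2 (putdown(B)) [no-op]: towers=[B/E; D; F/C] holding=A
step 3 (putdown(A)): towers=[A; B/E; D; F/C] holding=-
step 4 (unstack(E, B)): towers=[A; B; D; F/C] holding=E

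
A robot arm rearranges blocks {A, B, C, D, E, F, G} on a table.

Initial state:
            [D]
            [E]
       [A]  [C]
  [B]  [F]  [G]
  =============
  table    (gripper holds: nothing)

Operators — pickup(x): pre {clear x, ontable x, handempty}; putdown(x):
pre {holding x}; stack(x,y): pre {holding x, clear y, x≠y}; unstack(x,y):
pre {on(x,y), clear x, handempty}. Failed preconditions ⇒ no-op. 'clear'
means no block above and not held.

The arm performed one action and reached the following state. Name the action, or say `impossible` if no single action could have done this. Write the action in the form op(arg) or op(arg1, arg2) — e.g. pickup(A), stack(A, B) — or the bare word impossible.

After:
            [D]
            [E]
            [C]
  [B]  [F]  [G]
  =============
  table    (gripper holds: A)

target: towers=[B; F; G/C/E/D] holding=A
         pickup(B) → towers=[F/A; G/C/E/D] holding=B
     unstack(D, E) → towers=[B; F/A; G/C/E] holding=D
     unstack(A, F) → towers=[B; F; G/C/E/D] holding=A  ← match

unstack(A, F)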